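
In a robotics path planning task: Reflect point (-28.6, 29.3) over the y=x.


Reflection over y=x: (x,y) -> (y,x)
(-28.6, 29.3) -> (29.3, -28.6)

(29.3, -28.6)


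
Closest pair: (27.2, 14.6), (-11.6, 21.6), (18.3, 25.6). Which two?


d(P0,P1) = 39.4264, d(P0,P2) = 14.1496, d(P1,P2) = 30.1664
Closest: P0 and P2

Closest pair: (27.2, 14.6) and (18.3, 25.6), distance = 14.1496


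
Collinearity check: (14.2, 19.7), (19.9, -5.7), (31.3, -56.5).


Cross product: (19.9-14.2)*((-56.5)-19.7) - ((-5.7)-19.7)*(31.3-14.2)
= 0

Yes, collinear


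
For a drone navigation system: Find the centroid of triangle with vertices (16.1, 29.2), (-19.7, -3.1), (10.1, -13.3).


Centroid = ((x_A+x_B+x_C)/3, (y_A+y_B+y_C)/3)
= ((16.1+(-19.7)+10.1)/3, (29.2+(-3.1)+(-13.3))/3)
= (2.1667, 4.2667)

(2.1667, 4.2667)


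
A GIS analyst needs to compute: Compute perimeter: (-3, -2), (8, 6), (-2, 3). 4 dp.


Sides: (-3, -2)->(8, 6): sqrt(185) = 13.601471, (8, 6)->(-2, 3): sqrt(109) = 10.440307, (-2, 3)->(-3, -2): sqrt(26) = 5.09902
Sum = 29.140798
Perimeter = 29.1408

29.1408


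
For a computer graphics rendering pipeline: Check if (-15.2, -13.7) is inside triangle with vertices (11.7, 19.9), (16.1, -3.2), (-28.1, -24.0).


Cross products: AB x AP = -769.23, BC x BP = -186.94, CA x CP = -156.37
All same sign? yes

Yes, inside


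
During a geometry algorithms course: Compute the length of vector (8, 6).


|u| = sqrt(8^2 + 6^2) = sqrt(100) = 10

10


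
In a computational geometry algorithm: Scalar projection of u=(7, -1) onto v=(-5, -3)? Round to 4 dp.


u.v = -32, |v| = sqrt(34) = 5.831
Scalar projection = u.v / |v| = -32 / sqrt(34) = -5.488

-5.488


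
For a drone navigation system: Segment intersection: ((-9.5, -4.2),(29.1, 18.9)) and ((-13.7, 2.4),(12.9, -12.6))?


Cross products: d1=-112.56, d2=1080.9, d3=351.78, d4=-841.68
d1*d2 < 0 and d3*d4 < 0? yes

Yes, they intersect


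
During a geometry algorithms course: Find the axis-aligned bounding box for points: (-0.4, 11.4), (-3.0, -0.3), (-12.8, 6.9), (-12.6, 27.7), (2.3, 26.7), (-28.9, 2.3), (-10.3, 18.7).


x range: [-28.9, 2.3]
y range: [-0.3, 27.7]
Bounding box: (-28.9,-0.3) to (2.3,27.7)

(-28.9,-0.3) to (2.3,27.7)


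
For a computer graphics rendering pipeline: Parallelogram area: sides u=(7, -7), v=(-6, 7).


|u x v| = |7*7 - (-7)*(-6)|
= |49 - 42| = 7

7


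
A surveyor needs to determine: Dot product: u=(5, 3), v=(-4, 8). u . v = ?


u . v = u_x*v_x + u_y*v_y = 5*(-4) + 3*8
= (-20) + 24 = 4

4


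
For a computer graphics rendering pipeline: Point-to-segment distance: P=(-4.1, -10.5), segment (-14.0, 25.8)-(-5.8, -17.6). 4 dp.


Project P onto AB: t = 0.8492 (clamped to [0,1])
Closest point on segment: (-7.0366, -11.0548)
Distance: 2.9886

2.9886


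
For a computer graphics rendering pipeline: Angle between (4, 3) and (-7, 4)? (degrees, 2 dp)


u.v = -16, |u| = sqrt(25) = 5, |v| = sqrt(65) = 8.0623
cos(theta) = u.v/(|u||v|) = -16/sqrt(1625) = -0.396911
theta = acos(-0.396911) = 113.39 degrees

113.39 degrees


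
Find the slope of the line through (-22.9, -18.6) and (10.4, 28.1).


slope = (y2-y1)/(x2-x1) = (28.1-(-18.6))/(10.4-(-22.9)) = 46.7/33.3 = 1.4024

1.4024


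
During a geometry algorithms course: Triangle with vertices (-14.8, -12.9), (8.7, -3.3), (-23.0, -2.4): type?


Side lengths squared: AB^2=644.41, BC^2=1005.7, CA^2=177.49
Sorted: [177.49, 644.41, 1005.7]
By sides: Scalene, By angles: Obtuse

Scalene, Obtuse


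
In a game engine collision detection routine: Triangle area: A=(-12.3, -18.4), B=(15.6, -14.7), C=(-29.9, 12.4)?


Area = |x_A(y_B-y_C) + x_B(y_C-y_A) + x_C(y_A-y_B)|/2
= |333.33 + 480.48 + 110.63|/2
= 924.44/2 = 462.22

462.22


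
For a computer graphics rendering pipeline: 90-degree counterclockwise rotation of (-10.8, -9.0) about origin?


90° CCW: (x,y) -> (-y, x)
(-10.8,-9) -> (9, -10.8)

(9, -10.8)


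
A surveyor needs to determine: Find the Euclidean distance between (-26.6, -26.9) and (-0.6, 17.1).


dx=26, dy=44
d^2 = 26^2 + 44^2 = 2612
d = sqrt(2612) = 51.1077

51.1077


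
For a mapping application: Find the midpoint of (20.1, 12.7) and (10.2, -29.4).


M = ((20.1+10.2)/2, (12.7+(-29.4))/2)
= (15.15, -8.35)

(15.15, -8.35)


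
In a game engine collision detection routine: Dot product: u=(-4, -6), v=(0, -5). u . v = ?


u . v = u_x*v_x + u_y*v_y = (-4)*0 + (-6)*(-5)
= 0 + 30 = 30

30


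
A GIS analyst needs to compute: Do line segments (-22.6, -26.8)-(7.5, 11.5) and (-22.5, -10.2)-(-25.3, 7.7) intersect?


Cross products: d1=48.27, d2=-597.76, d3=495.83, d4=1141.86
d1*d2 < 0 and d3*d4 < 0? no

No, they don't intersect


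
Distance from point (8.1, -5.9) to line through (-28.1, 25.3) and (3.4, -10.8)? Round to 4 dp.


|cross product| = 324.02
|line direction| = sqrt(2295.46) = 47.911
Distance = 324.02/sqrt(2295.46) = 6.763

6.763


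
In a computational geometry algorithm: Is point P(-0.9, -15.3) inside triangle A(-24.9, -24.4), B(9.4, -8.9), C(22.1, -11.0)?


Cross products: AB x AP = -59.87, BC x BP = -102.91, CA x CP = -106.1
All same sign? yes

Yes, inside


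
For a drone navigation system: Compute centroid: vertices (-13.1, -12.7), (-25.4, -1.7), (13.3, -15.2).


Centroid = ((x_A+x_B+x_C)/3, (y_A+y_B+y_C)/3)
= (((-13.1)+(-25.4)+13.3)/3, ((-12.7)+(-1.7)+(-15.2))/3)
= (-8.4, -9.8667)

(-8.4, -9.8667)


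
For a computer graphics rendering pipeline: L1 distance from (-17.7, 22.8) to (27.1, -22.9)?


|(-17.7)-27.1| + |22.8-(-22.9)| = 44.8 + 45.7 = 90.5

90.5


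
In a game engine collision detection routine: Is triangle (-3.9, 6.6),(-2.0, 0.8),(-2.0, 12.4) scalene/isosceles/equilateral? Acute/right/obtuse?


Side lengths squared: AB^2=37.25, BC^2=134.56, CA^2=37.25
Sorted: [37.25, 37.25, 134.56]
By sides: Isosceles, By angles: Obtuse

Isosceles, Obtuse


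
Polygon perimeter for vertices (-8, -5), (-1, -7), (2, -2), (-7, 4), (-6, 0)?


Sides: (-8, -5)->(-1, -7): sqrt(53) = 7.28011, (-1, -7)->(2, -2): sqrt(34) = 5.830952, (2, -2)->(-7, 4): sqrt(117) = 10.816654, (-7, 4)->(-6, 0): sqrt(17) = 4.123106, (-6, 0)->(-8, -5): sqrt(29) = 5.385165
Sum = 33.435987
Perimeter = 33.436

33.436


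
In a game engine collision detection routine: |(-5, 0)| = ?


|u| = sqrt((-5)^2 + 0^2) = sqrt(25) = 5

5


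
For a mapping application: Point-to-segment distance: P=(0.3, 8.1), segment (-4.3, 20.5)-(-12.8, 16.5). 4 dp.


Project P onto AB: t = 0.119 (clamped to [0,1])
Closest point on segment: (-5.3113, 20.0241)
Distance: 13.1784

13.1784


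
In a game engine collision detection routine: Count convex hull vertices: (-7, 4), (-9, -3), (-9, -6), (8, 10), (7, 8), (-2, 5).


Convex hull vertices (CCW): (-9, -6), (7, 8), (8, 10), (-7, 4), (-9, -3)
Count = 5

5


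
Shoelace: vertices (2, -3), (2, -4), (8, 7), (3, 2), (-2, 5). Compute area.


Shoelace sum: (2*(-4) - 2*(-3)) + (2*7 - 8*(-4)) + (8*2 - 3*7) + (3*5 - (-2)*2) + ((-2)*(-3) - 2*5)
= 54
Area = |54|/2 = 27

27


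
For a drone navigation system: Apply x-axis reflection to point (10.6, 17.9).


Reflection over x-axis: (x,y) -> (x,-y)
(10.6, 17.9) -> (10.6, -17.9)

(10.6, -17.9)


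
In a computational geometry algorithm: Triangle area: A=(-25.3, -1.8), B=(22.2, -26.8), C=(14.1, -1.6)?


Area = |x_A(y_B-y_C) + x_B(y_C-y_A) + x_C(y_A-y_B)|/2
= |637.56 + 4.44 + 352.5|/2
= 994.5/2 = 497.25

497.25


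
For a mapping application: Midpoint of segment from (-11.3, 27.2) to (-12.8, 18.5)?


M = (((-11.3)+(-12.8))/2, (27.2+18.5)/2)
= (-12.05, 22.85)

(-12.05, 22.85)


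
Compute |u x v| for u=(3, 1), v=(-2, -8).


|u x v| = |3*(-8) - 1*(-2)|
= |(-24) - (-2)| = 22

22


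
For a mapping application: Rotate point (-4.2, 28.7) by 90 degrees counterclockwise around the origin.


90° CCW: (x,y) -> (-y, x)
(-4.2,28.7) -> (-28.7, -4.2)

(-28.7, -4.2)


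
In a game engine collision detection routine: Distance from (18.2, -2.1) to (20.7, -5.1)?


dx=2.5, dy=-3
d^2 = 2.5^2 + (-3)^2 = 15.25
d = sqrt(15.25) = 3.9051

3.9051


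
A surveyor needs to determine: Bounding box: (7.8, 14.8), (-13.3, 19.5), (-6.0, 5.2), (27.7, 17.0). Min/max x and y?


x range: [-13.3, 27.7]
y range: [5.2, 19.5]
Bounding box: (-13.3,5.2) to (27.7,19.5)

(-13.3,5.2) to (27.7,19.5)


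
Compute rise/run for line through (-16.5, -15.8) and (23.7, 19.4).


slope = (y2-y1)/(x2-x1) = (19.4-(-15.8))/(23.7-(-16.5)) = 35.2/40.2 = 0.8756

0.8756


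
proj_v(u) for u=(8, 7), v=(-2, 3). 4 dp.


u.v = 5, |v| = sqrt(13) = 3.6056
Scalar projection = u.v / |v| = 5 / sqrt(13) = 1.3868

1.3868


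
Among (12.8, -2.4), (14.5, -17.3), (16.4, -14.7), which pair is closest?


d(P0,P1) = 14.9967, d(P0,P2) = 12.816, d(P1,P2) = 3.2202
Closest: P1 and P2

Closest pair: (14.5, -17.3) and (16.4, -14.7), distance = 3.2202


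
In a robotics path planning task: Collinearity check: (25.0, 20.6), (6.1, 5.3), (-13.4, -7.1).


Cross product: (6.1-25)*((-7.1)-20.6) - (5.3-20.6)*((-13.4)-25)
= -63.99

No, not collinear


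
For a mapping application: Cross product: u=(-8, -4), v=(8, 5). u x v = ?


u x v = u_x*v_y - u_y*v_x = (-8)*5 - (-4)*8
= (-40) - (-32) = -8

-8


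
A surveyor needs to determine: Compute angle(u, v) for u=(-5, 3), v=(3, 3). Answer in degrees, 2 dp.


u.v = -6, |u| = sqrt(34) = 5.831, |v| = sqrt(18) = 4.2426
cos(theta) = u.v/(|u||v|) = -6/sqrt(612) = -0.242536
theta = acos(-0.242536) = 104.04 degrees

104.04 degrees


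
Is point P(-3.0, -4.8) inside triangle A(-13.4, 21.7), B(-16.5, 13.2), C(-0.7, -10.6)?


Cross products: AB x AP = 170.55, BC x BP = 36.9, CA x CP = 0.63
All same sign? yes

Yes, inside


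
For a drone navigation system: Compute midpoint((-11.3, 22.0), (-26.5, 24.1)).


M = (((-11.3)+(-26.5))/2, (22+24.1)/2)
= (-18.9, 23.05)

(-18.9, 23.05)


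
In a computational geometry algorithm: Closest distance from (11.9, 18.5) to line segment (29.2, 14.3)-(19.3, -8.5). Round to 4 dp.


Project P onto AB: t = 0.1222 (clamped to [0,1])
Closest point on segment: (27.9901, 11.5135)
Distance: 17.5414

17.5414


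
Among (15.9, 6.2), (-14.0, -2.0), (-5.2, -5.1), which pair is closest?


d(P0,P1) = 31.004, d(P0,P2) = 23.9353, d(P1,P2) = 9.3301
Closest: P1 and P2

Closest pair: (-14.0, -2.0) and (-5.2, -5.1), distance = 9.3301


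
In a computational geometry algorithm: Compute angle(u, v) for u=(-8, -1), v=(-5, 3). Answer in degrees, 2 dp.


u.v = 37, |u| = sqrt(65) = 8.0623, |v| = sqrt(34) = 5.831
cos(theta) = u.v/(|u||v|) = 37/sqrt(2210) = 0.787056
theta = acos(0.787056) = 38.09 degrees

38.09 degrees


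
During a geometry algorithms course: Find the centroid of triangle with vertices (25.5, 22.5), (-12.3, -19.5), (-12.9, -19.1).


Centroid = ((x_A+x_B+x_C)/3, (y_A+y_B+y_C)/3)
= ((25.5+(-12.3)+(-12.9))/3, (22.5+(-19.5)+(-19.1))/3)
= (0.1, -5.3667)

(0.1, -5.3667)


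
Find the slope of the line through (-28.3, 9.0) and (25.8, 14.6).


slope = (y2-y1)/(x2-x1) = (14.6-9)/(25.8-(-28.3)) = 5.6/54.1 = 0.1035

0.1035


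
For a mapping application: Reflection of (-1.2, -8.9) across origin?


Reflection over origin: (x,y) -> (-x,-y)
(-1.2, -8.9) -> (1.2, 8.9)

(1.2, 8.9)


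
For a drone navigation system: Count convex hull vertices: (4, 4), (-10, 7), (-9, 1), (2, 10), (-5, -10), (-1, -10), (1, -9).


Convex hull vertices (CCW): (-10, 7), (-9, 1), (-5, -10), (-1, -10), (1, -9), (4, 4), (2, 10)
Count = 7

7


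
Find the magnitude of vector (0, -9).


|u| = sqrt(0^2 + (-9)^2) = sqrt(81) = 9

9


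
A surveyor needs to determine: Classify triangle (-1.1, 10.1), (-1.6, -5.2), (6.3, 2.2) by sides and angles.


Side lengths squared: AB^2=234.34, BC^2=117.17, CA^2=117.17
Sorted: [117.17, 117.17, 234.34]
By sides: Isosceles, By angles: Right

Isosceles, Right


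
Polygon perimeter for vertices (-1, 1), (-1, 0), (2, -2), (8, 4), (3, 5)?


Sides: (-1, 1)->(-1, 0): sqrt(1) = 1, (-1, 0)->(2, -2): sqrt(13) = 3.605551, (2, -2)->(8, 4): sqrt(72) = 8.485281, (8, 4)->(3, 5): sqrt(26) = 5.09902, (3, 5)->(-1, 1): sqrt(32) = 5.656854
Sum = 23.846706
Perimeter = 23.8467

23.8467


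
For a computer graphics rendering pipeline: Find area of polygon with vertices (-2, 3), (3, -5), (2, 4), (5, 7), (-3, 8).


Shoelace sum: ((-2)*(-5) - 3*3) + (3*4 - 2*(-5)) + (2*7 - 5*4) + (5*8 - (-3)*7) + ((-3)*3 - (-2)*8)
= 85
Area = |85|/2 = 42.5

42.5


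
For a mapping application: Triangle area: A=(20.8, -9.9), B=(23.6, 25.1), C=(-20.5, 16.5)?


Area = |x_A(y_B-y_C) + x_B(y_C-y_A) + x_C(y_A-y_B)|/2
= |178.88 + 623.04 + 717.5|/2
= 1519.42/2 = 759.71

759.71


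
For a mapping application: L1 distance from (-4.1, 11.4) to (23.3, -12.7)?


|(-4.1)-23.3| + |11.4-(-12.7)| = 27.4 + 24.1 = 51.5

51.5


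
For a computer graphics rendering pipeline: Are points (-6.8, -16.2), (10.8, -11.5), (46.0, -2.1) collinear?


Cross product: (10.8-(-6.8))*((-2.1)-(-16.2)) - ((-11.5)-(-16.2))*(46-(-6.8))
= 0

Yes, collinear


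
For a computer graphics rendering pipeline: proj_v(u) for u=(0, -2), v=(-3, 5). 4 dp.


u.v = -10, |v| = sqrt(34) = 5.831
Scalar projection = u.v / |v| = -10 / sqrt(34) = -1.715

-1.715


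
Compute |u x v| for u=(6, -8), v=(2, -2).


|u x v| = |6*(-2) - (-8)*2|
= |(-12) - (-16)| = 4

4


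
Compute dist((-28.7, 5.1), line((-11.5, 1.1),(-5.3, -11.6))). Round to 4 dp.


|cross product| = 193.64
|line direction| = sqrt(199.73) = 14.1326
Distance = 193.64/sqrt(199.73) = 13.7017

13.7017


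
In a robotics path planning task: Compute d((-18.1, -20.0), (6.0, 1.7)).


dx=24.1, dy=21.7
d^2 = 24.1^2 + 21.7^2 = 1051.7
d = sqrt(1051.7) = 32.4299

32.4299


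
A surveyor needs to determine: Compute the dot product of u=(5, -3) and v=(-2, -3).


u . v = u_x*v_x + u_y*v_y = 5*(-2) + (-3)*(-3)
= (-10) + 9 = -1

-1


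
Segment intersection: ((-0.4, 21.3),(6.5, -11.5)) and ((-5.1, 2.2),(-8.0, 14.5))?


Cross products: d1=-113.2, d2=-102.95, d3=-285.95, d4=-296.2
d1*d2 < 0 and d3*d4 < 0? no

No, they don't intersect


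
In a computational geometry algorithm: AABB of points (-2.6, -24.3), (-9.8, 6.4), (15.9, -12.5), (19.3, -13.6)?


x range: [-9.8, 19.3]
y range: [-24.3, 6.4]
Bounding box: (-9.8,-24.3) to (19.3,6.4)

(-9.8,-24.3) to (19.3,6.4)


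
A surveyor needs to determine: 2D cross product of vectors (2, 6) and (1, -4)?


u x v = u_x*v_y - u_y*v_x = 2*(-4) - 6*1
= (-8) - 6 = -14

-14


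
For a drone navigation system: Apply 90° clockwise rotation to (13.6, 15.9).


90° CW: (x,y) -> (y, -x)
(13.6,15.9) -> (15.9, -13.6)

(15.9, -13.6)


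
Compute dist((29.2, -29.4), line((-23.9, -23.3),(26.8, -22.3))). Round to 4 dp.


|cross product| = 362.37
|line direction| = sqrt(2571.49) = 50.7099
Distance = 362.37/sqrt(2571.49) = 7.1459

7.1459


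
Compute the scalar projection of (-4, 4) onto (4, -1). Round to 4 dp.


u.v = -20, |v| = sqrt(17) = 4.1231
Scalar projection = u.v / |v| = -20 / sqrt(17) = -4.8507

-4.8507


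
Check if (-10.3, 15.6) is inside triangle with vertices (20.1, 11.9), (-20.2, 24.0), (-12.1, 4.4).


Cross products: AB x AP = 218.73, BC x BP = 126, CA x CP = 347.14
All same sign? yes

Yes, inside


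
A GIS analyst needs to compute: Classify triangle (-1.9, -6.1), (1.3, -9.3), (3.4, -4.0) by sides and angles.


Side lengths squared: AB^2=20.48, BC^2=32.5, CA^2=32.5
Sorted: [20.48, 32.5, 32.5]
By sides: Isosceles, By angles: Acute

Isosceles, Acute


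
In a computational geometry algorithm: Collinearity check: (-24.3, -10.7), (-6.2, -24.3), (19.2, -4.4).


Cross product: ((-6.2)-(-24.3))*((-4.4)-(-10.7)) - ((-24.3)-(-10.7))*(19.2-(-24.3))
= 705.63

No, not collinear


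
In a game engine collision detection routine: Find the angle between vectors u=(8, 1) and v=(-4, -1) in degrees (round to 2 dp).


u.v = -33, |u| = sqrt(65) = 8.0623, |v| = sqrt(17) = 4.1231
cos(theta) = u.v/(|u||v|) = -33/sqrt(1105) = -0.992734
theta = acos(-0.992734) = 173.09 degrees

173.09 degrees


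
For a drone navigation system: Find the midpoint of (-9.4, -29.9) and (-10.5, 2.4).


M = (((-9.4)+(-10.5))/2, ((-29.9)+2.4)/2)
= (-9.95, -13.75)

(-9.95, -13.75)


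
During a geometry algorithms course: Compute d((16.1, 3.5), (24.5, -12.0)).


dx=8.4, dy=-15.5
d^2 = 8.4^2 + (-15.5)^2 = 310.81
d = sqrt(310.81) = 17.6298

17.6298


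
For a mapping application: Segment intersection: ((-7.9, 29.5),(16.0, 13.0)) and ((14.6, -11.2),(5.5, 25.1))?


Cross products: d1=446.38, d2=-271.04, d3=-601.48, d4=115.94
d1*d2 < 0 and d3*d4 < 0? yes

Yes, they intersect


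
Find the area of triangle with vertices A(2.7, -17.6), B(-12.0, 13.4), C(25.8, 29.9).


Area = |x_A(y_B-y_C) + x_B(y_C-y_A) + x_C(y_A-y_B)|/2
= |(-44.55) + (-570) + (-799.8)|/2
= 1414.35/2 = 707.175

707.175


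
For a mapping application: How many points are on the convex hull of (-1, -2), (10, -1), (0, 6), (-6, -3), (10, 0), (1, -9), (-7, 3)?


Convex hull vertices (CCW): (-7, 3), (-6, -3), (1, -9), (10, -1), (10, 0), (0, 6)
Count = 6

6


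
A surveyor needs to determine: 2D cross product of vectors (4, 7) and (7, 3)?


u x v = u_x*v_y - u_y*v_x = 4*3 - 7*7
= 12 - 49 = -37

-37


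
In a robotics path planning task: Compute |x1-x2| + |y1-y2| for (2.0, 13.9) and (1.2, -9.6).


|2-1.2| + |13.9-(-9.6)| = 0.8 + 23.5 = 24.3

24.3


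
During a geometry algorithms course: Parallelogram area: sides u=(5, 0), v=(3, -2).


|u x v| = |5*(-2) - 0*3|
= |(-10) - 0| = 10

10


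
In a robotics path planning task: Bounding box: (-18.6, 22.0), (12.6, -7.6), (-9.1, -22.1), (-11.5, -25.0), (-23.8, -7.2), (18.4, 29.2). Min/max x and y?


x range: [-23.8, 18.4]
y range: [-25, 29.2]
Bounding box: (-23.8,-25) to (18.4,29.2)

(-23.8,-25) to (18.4,29.2)


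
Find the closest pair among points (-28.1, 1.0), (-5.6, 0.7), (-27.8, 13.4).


d(P0,P1) = 22.502, d(P0,P2) = 12.4036, d(P1,P2) = 25.576
Closest: P0 and P2

Closest pair: (-28.1, 1.0) and (-27.8, 13.4), distance = 12.4036


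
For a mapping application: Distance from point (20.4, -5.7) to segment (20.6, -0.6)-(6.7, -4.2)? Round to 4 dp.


Project P onto AB: t = 0.1025 (clamped to [0,1])
Closest point on segment: (19.1747, -0.9691)
Distance: 4.887

4.887


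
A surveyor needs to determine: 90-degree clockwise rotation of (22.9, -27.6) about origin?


90° CW: (x,y) -> (y, -x)
(22.9,-27.6) -> (-27.6, -22.9)

(-27.6, -22.9)


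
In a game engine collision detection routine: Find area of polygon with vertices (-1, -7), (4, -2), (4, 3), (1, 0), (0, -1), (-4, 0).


Shoelace sum: ((-1)*(-2) - 4*(-7)) + (4*3 - 4*(-2)) + (4*0 - 1*3) + (1*(-1) - 0*0) + (0*0 - (-4)*(-1)) + ((-4)*(-7) - (-1)*0)
= 70
Area = |70|/2 = 35

35


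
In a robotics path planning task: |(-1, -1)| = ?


|u| = sqrt((-1)^2 + (-1)^2) = sqrt(2) = 1.4142

1.4142


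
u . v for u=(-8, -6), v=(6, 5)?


u . v = u_x*v_x + u_y*v_y = (-8)*6 + (-6)*5
= (-48) + (-30) = -78

-78


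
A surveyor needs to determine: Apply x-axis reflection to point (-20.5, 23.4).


Reflection over x-axis: (x,y) -> (x,-y)
(-20.5, 23.4) -> (-20.5, -23.4)

(-20.5, -23.4)


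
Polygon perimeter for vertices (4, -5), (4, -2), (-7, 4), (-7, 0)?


Sides: (4, -5)->(4, -2): sqrt(9) = 3, (4, -2)->(-7, 4): sqrt(157) = 12.529964, (-7, 4)->(-7, 0): sqrt(16) = 4, (-7, 0)->(4, -5): sqrt(146) = 12.083046
Sum = 31.61301
Perimeter = 31.613

31.613


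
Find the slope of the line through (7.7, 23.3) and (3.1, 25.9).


slope = (y2-y1)/(x2-x1) = (25.9-23.3)/(3.1-7.7) = 2.6/(-4.6) = -0.5652

-0.5652


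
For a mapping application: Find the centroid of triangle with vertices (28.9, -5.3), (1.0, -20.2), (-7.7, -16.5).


Centroid = ((x_A+x_B+x_C)/3, (y_A+y_B+y_C)/3)
= ((28.9+1+(-7.7))/3, ((-5.3)+(-20.2)+(-16.5))/3)
= (7.4, -14)

(7.4, -14)


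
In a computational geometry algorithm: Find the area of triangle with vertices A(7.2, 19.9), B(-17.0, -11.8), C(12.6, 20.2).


Area = |x_A(y_B-y_C) + x_B(y_C-y_A) + x_C(y_A-y_B)|/2
= |(-230.4) + (-5.1) + 399.42|/2
= 163.92/2 = 81.96

81.96


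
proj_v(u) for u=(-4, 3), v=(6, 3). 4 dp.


u.v = -15, |v| = sqrt(45) = 6.7082
Scalar projection = u.v / |v| = -15 / sqrt(45) = -2.2361

-2.2361


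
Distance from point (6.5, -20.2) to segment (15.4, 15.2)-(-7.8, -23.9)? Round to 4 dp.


Project P onto AB: t = 0.7695 (clamped to [0,1])
Closest point on segment: (-2.4527, -14.8879)
Distance: 10.41

10.41


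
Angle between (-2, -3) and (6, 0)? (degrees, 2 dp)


u.v = -12, |u| = sqrt(13) = 3.6056, |v| = sqrt(36) = 6
cos(theta) = u.v/(|u||v|) = -12/sqrt(468) = -0.5547
theta = acos(-0.5547) = 123.69 degrees

123.69 degrees


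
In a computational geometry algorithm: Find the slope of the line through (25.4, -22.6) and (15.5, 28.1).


slope = (y2-y1)/(x2-x1) = (28.1-(-22.6))/(15.5-25.4) = 50.7/(-9.9) = -5.1212

-5.1212


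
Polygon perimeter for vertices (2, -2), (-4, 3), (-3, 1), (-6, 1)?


Sides: (2, -2)->(-4, 3): sqrt(61) = 7.81025, (-4, 3)->(-3, 1): sqrt(5) = 2.236068, (-3, 1)->(-6, 1): sqrt(9) = 3, (-6, 1)->(2, -2): sqrt(73) = 8.544004
Sum = 21.590322
Perimeter = 21.5903

21.5903


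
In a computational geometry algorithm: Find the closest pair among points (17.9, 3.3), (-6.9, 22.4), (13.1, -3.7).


d(P0,P1) = 31.3026, d(P0,P2) = 8.4876, d(P1,P2) = 32.8818
Closest: P0 and P2

Closest pair: (17.9, 3.3) and (13.1, -3.7), distance = 8.4876


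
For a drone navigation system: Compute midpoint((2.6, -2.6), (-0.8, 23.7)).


M = ((2.6+(-0.8))/2, ((-2.6)+23.7)/2)
= (0.9, 10.55)

(0.9, 10.55)


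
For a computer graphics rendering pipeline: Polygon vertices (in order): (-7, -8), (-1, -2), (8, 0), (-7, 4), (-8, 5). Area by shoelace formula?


Shoelace sum: ((-7)*(-2) - (-1)*(-8)) + ((-1)*0 - 8*(-2)) + (8*4 - (-7)*0) + ((-7)*5 - (-8)*4) + ((-8)*(-8) - (-7)*5)
= 150
Area = |150|/2 = 75

75


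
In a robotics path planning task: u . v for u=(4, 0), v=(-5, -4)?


u . v = u_x*v_x + u_y*v_y = 4*(-5) + 0*(-4)
= (-20) + 0 = -20

-20


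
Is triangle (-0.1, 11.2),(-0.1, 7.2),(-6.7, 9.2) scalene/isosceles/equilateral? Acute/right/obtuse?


Side lengths squared: AB^2=16, BC^2=47.56, CA^2=47.56
Sorted: [16, 47.56, 47.56]
By sides: Isosceles, By angles: Acute

Isosceles, Acute


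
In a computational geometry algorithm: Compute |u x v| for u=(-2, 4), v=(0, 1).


|u x v| = |(-2)*1 - 4*0|
= |(-2) - 0| = 2

2


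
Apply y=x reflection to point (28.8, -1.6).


Reflection over y=x: (x,y) -> (y,x)
(28.8, -1.6) -> (-1.6, 28.8)

(-1.6, 28.8)


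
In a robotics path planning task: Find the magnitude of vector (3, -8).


|u| = sqrt(3^2 + (-8)^2) = sqrt(73) = 8.544

8.544


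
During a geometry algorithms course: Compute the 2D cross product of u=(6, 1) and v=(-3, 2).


u x v = u_x*v_y - u_y*v_x = 6*2 - 1*(-3)
= 12 - (-3) = 15

15


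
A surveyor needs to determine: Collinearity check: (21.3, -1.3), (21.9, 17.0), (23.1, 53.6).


Cross product: (21.9-21.3)*(53.6-(-1.3)) - (17-(-1.3))*(23.1-21.3)
= 0

Yes, collinear


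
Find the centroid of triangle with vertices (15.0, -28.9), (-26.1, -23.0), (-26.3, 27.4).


Centroid = ((x_A+x_B+x_C)/3, (y_A+y_B+y_C)/3)
= ((15+(-26.1)+(-26.3))/3, ((-28.9)+(-23)+27.4)/3)
= (-12.4667, -8.1667)

(-12.4667, -8.1667)


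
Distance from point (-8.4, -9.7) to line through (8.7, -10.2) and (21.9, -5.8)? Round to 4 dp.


|cross product| = 81.84
|line direction| = sqrt(193.6) = 13.914
Distance = 81.84/sqrt(193.6) = 5.8818

5.8818


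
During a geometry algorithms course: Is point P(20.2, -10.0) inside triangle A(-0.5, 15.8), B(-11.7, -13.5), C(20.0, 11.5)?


Cross products: AB x AP = 895.47, BC x BP = -686.55, CA x CP = 439.89
All same sign? no

No, outside


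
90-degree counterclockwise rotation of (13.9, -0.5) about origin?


90° CCW: (x,y) -> (-y, x)
(13.9,-0.5) -> (0.5, 13.9)

(0.5, 13.9)


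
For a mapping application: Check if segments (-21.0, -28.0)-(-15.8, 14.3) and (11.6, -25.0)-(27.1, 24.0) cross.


Cross products: d1=1550.9, d2=1951.75, d3=-1363.38, d4=-1764.23
d1*d2 < 0 and d3*d4 < 0? no

No, they don't intersect


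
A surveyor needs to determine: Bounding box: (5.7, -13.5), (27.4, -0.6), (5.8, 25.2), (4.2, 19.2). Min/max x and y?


x range: [4.2, 27.4]
y range: [-13.5, 25.2]
Bounding box: (4.2,-13.5) to (27.4,25.2)

(4.2,-13.5) to (27.4,25.2)


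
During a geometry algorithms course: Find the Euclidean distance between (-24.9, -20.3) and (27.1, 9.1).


dx=52, dy=29.4
d^2 = 52^2 + 29.4^2 = 3568.36
d = sqrt(3568.36) = 59.7358

59.7358


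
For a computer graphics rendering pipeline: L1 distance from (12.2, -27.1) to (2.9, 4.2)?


|12.2-2.9| + |(-27.1)-4.2| = 9.3 + 31.3 = 40.6

40.6


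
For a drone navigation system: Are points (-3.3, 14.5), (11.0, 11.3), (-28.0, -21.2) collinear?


Cross product: (11-(-3.3))*((-21.2)-14.5) - (11.3-14.5)*((-28)-(-3.3))
= -589.55

No, not collinear


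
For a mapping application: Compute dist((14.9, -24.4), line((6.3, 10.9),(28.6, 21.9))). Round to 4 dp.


|cross product| = 881.79
|line direction| = sqrt(618.29) = 24.8654
Distance = 881.79/sqrt(618.29) = 35.4625

35.4625


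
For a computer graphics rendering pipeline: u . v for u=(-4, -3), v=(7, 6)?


u . v = u_x*v_x + u_y*v_y = (-4)*7 + (-3)*6
= (-28) + (-18) = -46

-46


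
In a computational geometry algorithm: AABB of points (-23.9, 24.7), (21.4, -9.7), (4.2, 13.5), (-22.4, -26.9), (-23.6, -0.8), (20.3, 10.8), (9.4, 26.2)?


x range: [-23.9, 21.4]
y range: [-26.9, 26.2]
Bounding box: (-23.9,-26.9) to (21.4,26.2)

(-23.9,-26.9) to (21.4,26.2)


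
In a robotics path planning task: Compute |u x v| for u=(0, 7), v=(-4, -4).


|u x v| = |0*(-4) - 7*(-4)|
= |0 - (-28)| = 28

28


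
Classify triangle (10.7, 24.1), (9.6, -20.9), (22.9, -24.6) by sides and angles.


Side lengths squared: AB^2=2026.21, BC^2=190.58, CA^2=2520.53
Sorted: [190.58, 2026.21, 2520.53]
By sides: Scalene, By angles: Obtuse

Scalene, Obtuse


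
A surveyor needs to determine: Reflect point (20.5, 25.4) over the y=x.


Reflection over y=x: (x,y) -> (y,x)
(20.5, 25.4) -> (25.4, 20.5)

(25.4, 20.5)


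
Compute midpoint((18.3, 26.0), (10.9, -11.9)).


M = ((18.3+10.9)/2, (26+(-11.9))/2)
= (14.6, 7.05)

(14.6, 7.05)


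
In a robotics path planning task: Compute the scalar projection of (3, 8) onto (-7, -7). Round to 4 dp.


u.v = -77, |v| = sqrt(98) = 9.8995
Scalar projection = u.v / |v| = -77 / sqrt(98) = -7.7782

-7.7782


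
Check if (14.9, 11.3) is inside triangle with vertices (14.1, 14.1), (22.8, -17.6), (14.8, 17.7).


Cross products: AB x AP = 1, BC x BP = 47.67, CA x CP = 4.84
All same sign? yes

Yes, inside


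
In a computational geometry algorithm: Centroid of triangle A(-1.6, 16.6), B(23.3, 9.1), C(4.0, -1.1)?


Centroid = ((x_A+x_B+x_C)/3, (y_A+y_B+y_C)/3)
= (((-1.6)+23.3+4)/3, (16.6+9.1+(-1.1))/3)
= (8.5667, 8.2)

(8.5667, 8.2)


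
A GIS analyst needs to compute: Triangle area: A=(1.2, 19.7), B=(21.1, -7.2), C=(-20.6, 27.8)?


Area = |x_A(y_B-y_C) + x_B(y_C-y_A) + x_C(y_A-y_B)|/2
= |(-42) + 170.91 + (-554.14)|/2
= 425.23/2 = 212.615

212.615


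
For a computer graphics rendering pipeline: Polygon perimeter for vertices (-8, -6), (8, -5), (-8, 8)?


Sides: (-8, -6)->(8, -5): sqrt(257) = 16.03122, (8, -5)->(-8, 8): sqrt(425) = 20.615528, (-8, 8)->(-8, -6): sqrt(196) = 14
Sum = 50.646748
Perimeter = 50.6467

50.6467


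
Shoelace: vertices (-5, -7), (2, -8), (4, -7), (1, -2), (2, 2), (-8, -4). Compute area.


Shoelace sum: ((-5)*(-8) - 2*(-7)) + (2*(-7) - 4*(-8)) + (4*(-2) - 1*(-7)) + (1*2 - 2*(-2)) + (2*(-4) - (-8)*2) + ((-8)*(-7) - (-5)*(-4))
= 121
Area = |121|/2 = 60.5

60.5


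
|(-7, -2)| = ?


|u| = sqrt((-7)^2 + (-2)^2) = sqrt(53) = 7.2801

7.2801


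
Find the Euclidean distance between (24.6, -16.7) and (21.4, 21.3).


dx=-3.2, dy=38
d^2 = (-3.2)^2 + 38^2 = 1454.24
d = sqrt(1454.24) = 38.1345

38.1345


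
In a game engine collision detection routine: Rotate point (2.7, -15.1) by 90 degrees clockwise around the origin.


90° CW: (x,y) -> (y, -x)
(2.7,-15.1) -> (-15.1, -2.7)

(-15.1, -2.7)


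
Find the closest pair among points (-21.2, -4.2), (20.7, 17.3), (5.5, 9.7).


d(P0,P1) = 47.0942, d(P0,P2) = 30.1015, d(P1,P2) = 16.9941
Closest: P1 and P2

Closest pair: (20.7, 17.3) and (5.5, 9.7), distance = 16.9941


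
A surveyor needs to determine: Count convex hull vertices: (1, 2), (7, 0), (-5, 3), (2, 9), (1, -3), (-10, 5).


Convex hull vertices (CCW): (-10, 5), (1, -3), (7, 0), (2, 9)
Count = 4

4


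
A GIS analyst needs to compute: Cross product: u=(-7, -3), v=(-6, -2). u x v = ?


u x v = u_x*v_y - u_y*v_x = (-7)*(-2) - (-3)*(-6)
= 14 - 18 = -4

-4


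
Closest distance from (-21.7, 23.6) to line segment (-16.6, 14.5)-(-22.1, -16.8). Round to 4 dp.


Project P onto AB: t = 0 (clamped to [0,1])
Closest point on segment: (-16.6, 14.5)
Distance: 10.4317

10.4317


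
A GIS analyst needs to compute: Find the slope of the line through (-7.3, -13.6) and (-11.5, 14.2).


slope = (y2-y1)/(x2-x1) = (14.2-(-13.6))/((-11.5)-(-7.3)) = 27.8/(-4.2) = -6.619

-6.619


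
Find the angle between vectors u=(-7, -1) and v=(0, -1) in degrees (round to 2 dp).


u.v = 1, |u| = sqrt(50) = 7.0711, |v| = sqrt(1) = 1
cos(theta) = u.v/(|u||v|) = 1/sqrt(50) = 0.141421
theta = acos(0.141421) = 81.87 degrees

81.87 degrees


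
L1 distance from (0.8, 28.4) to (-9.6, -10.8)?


|0.8-(-9.6)| + |28.4-(-10.8)| = 10.4 + 39.2 = 49.6

49.6


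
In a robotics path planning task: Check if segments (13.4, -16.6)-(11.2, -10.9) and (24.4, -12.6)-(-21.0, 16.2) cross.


Cross products: d1=498.4, d2=302.98, d3=-71.5, d4=123.92
d1*d2 < 0 and d3*d4 < 0? no

No, they don't intersect


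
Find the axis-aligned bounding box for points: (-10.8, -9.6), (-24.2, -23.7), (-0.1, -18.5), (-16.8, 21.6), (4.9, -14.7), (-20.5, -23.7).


x range: [-24.2, 4.9]
y range: [-23.7, 21.6]
Bounding box: (-24.2,-23.7) to (4.9,21.6)

(-24.2,-23.7) to (4.9,21.6)


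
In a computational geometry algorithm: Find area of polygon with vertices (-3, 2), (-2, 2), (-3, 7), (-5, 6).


Shoelace sum: ((-3)*2 - (-2)*2) + ((-2)*7 - (-3)*2) + ((-3)*6 - (-5)*7) + ((-5)*2 - (-3)*6)
= 15
Area = |15|/2 = 7.5

7.5


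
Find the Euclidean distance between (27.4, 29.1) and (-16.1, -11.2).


dx=-43.5, dy=-40.3
d^2 = (-43.5)^2 + (-40.3)^2 = 3516.34
d = sqrt(3516.34) = 59.2987

59.2987


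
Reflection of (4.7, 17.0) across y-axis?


Reflection over y-axis: (x,y) -> (-x,y)
(4.7, 17) -> (-4.7, 17)

(-4.7, 17)


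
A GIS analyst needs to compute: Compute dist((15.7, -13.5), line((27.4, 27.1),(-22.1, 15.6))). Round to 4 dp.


|cross product| = 1875.15
|line direction| = sqrt(2582.5) = 50.8183
Distance = 1875.15/sqrt(2582.5) = 36.8991

36.8991


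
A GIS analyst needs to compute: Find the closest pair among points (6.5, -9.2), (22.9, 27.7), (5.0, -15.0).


d(P0,P1) = 40.3803, d(P0,P2) = 5.9908, d(P1,P2) = 46.3001
Closest: P0 and P2

Closest pair: (6.5, -9.2) and (5.0, -15.0), distance = 5.9908


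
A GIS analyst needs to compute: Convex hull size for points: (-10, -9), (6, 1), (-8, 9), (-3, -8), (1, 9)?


Convex hull vertices (CCW): (-10, -9), (-3, -8), (6, 1), (1, 9), (-8, 9)
Count = 5

5


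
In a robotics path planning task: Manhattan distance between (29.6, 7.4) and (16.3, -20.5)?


|29.6-16.3| + |7.4-(-20.5)| = 13.3 + 27.9 = 41.2

41.2


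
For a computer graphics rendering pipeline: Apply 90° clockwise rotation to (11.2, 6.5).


90° CW: (x,y) -> (y, -x)
(11.2,6.5) -> (6.5, -11.2)

(6.5, -11.2)


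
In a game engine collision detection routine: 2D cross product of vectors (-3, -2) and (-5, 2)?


u x v = u_x*v_y - u_y*v_x = (-3)*2 - (-2)*(-5)
= (-6) - 10 = -16

-16


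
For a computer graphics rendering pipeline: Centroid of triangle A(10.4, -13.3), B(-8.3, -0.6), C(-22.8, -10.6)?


Centroid = ((x_A+x_B+x_C)/3, (y_A+y_B+y_C)/3)
= ((10.4+(-8.3)+(-22.8))/3, ((-13.3)+(-0.6)+(-10.6))/3)
= (-6.9, -8.1667)

(-6.9, -8.1667)


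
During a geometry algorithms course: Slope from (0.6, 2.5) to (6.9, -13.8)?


slope = (y2-y1)/(x2-x1) = ((-13.8)-2.5)/(6.9-0.6) = (-16.3)/6.3 = -2.5873

-2.5873


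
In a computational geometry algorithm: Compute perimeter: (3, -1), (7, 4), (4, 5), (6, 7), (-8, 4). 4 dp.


Sides: (3, -1)->(7, 4): sqrt(41) = 6.403124, (7, 4)->(4, 5): sqrt(10) = 3.162278, (4, 5)->(6, 7): sqrt(8) = 2.828427, (6, 7)->(-8, 4): sqrt(205) = 14.317821, (-8, 4)->(3, -1): sqrt(146) = 12.083046
Sum = 38.794696
Perimeter = 38.7947

38.7947


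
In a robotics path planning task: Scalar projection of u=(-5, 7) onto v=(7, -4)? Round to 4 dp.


u.v = -63, |v| = sqrt(65) = 8.0623
Scalar projection = u.v / |v| = -63 / sqrt(65) = -7.8142

-7.8142


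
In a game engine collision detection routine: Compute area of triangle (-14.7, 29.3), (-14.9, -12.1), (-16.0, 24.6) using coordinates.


Area = |x_A(y_B-y_C) + x_B(y_C-y_A) + x_C(y_A-y_B)|/2
= |539.49 + 70.03 + (-662.4)|/2
= 52.88/2 = 26.44

26.44


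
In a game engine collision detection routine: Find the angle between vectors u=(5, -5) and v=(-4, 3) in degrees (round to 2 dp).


u.v = -35, |u| = sqrt(50) = 7.0711, |v| = sqrt(25) = 5
cos(theta) = u.v/(|u||v|) = -35/sqrt(1250) = -0.989949
theta = acos(-0.989949) = 171.87 degrees

171.87 degrees


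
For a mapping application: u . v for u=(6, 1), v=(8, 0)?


u . v = u_x*v_x + u_y*v_y = 6*8 + 1*0
= 48 + 0 = 48

48


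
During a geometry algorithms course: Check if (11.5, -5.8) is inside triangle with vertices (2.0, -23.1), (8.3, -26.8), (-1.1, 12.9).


Cross products: AB x AP = 144.14, BC x BP = -324.44, CA x CP = 395.63
All same sign? no

No, outside


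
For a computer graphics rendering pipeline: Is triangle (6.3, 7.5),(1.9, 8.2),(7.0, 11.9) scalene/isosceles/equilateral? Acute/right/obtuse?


Side lengths squared: AB^2=19.85, BC^2=39.7, CA^2=19.85
Sorted: [19.85, 19.85, 39.7]
By sides: Isosceles, By angles: Right

Isosceles, Right


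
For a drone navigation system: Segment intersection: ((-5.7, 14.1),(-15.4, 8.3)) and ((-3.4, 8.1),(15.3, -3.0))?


Cross products: d1=86.67, d2=-129.46, d3=71.54, d4=287.67
d1*d2 < 0 and d3*d4 < 0? no

No, they don't intersect


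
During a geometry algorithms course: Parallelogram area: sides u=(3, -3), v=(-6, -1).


|u x v| = |3*(-1) - (-3)*(-6)|
= |(-3) - 18| = 21

21


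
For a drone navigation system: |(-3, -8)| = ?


|u| = sqrt((-3)^2 + (-8)^2) = sqrt(73) = 8.544

8.544


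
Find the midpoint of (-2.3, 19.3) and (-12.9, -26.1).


M = (((-2.3)+(-12.9))/2, (19.3+(-26.1))/2)
= (-7.6, -3.4)

(-7.6, -3.4)


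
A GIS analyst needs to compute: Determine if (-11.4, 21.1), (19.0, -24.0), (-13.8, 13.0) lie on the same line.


Cross product: (19-(-11.4))*(13-21.1) - ((-24)-21.1)*((-13.8)-(-11.4))
= -354.48

No, not collinear


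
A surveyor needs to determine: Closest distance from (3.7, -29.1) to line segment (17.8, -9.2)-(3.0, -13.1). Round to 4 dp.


Project P onto AB: t = 1 (clamped to [0,1])
Closest point on segment: (3, -13.1)
Distance: 16.0153

16.0153


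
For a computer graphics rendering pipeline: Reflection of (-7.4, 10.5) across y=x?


Reflection over y=x: (x,y) -> (y,x)
(-7.4, 10.5) -> (10.5, -7.4)

(10.5, -7.4)


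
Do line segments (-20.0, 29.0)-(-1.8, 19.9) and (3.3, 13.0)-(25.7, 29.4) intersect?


Cross products: d1=740.52, d2=238.2, d3=-79.17, d4=423.15
d1*d2 < 0 and d3*d4 < 0? no

No, they don't intersect


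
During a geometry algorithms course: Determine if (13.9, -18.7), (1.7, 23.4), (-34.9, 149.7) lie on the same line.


Cross product: (1.7-13.9)*(149.7-(-18.7)) - (23.4-(-18.7))*((-34.9)-13.9)
= 0

Yes, collinear


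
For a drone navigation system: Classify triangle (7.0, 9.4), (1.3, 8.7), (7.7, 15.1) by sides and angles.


Side lengths squared: AB^2=32.98, BC^2=81.92, CA^2=32.98
Sorted: [32.98, 32.98, 81.92]
By sides: Isosceles, By angles: Obtuse

Isosceles, Obtuse


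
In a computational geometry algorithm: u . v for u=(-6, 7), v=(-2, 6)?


u . v = u_x*v_x + u_y*v_y = (-6)*(-2) + 7*6
= 12 + 42 = 54

54


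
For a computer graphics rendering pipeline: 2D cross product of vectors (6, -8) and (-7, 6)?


u x v = u_x*v_y - u_y*v_x = 6*6 - (-8)*(-7)
= 36 - 56 = -20

-20


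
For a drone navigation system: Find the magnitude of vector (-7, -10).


|u| = sqrt((-7)^2 + (-10)^2) = sqrt(149) = 12.2066

12.2066


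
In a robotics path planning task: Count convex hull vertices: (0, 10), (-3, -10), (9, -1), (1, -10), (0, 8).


Convex hull vertices (CCW): (-3, -10), (1, -10), (9, -1), (0, 10)
Count = 4

4


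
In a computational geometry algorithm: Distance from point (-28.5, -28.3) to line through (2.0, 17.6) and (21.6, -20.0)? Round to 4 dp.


|cross product| = 2046.44
|line direction| = sqrt(1797.92) = 42.4019
Distance = 2046.44/sqrt(1797.92) = 48.2629

48.2629


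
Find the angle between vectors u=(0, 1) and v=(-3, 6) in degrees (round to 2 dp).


u.v = 6, |u| = sqrt(1) = 1, |v| = sqrt(45) = 6.7082
cos(theta) = u.v/(|u||v|) = 6/sqrt(45) = 0.894427
theta = acos(0.894427) = 26.57 degrees

26.57 degrees


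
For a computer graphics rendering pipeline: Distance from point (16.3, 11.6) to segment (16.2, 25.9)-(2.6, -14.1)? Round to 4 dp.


Project P onto AB: t = 0.3197 (clamped to [0,1])
Closest point on segment: (11.8522, 13.1123)
Distance: 4.6979

4.6979


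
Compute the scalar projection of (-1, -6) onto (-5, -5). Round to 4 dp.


u.v = 35, |v| = sqrt(50) = 7.0711
Scalar projection = u.v / |v| = 35 / sqrt(50) = 4.9497

4.9497


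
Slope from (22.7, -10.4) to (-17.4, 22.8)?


slope = (y2-y1)/(x2-x1) = (22.8-(-10.4))/((-17.4)-22.7) = 33.2/(-40.1) = -0.8279

-0.8279


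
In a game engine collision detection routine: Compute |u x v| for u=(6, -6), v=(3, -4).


|u x v| = |6*(-4) - (-6)*3|
= |(-24) - (-18)| = 6

6


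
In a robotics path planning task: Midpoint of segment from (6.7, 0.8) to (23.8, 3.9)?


M = ((6.7+23.8)/2, (0.8+3.9)/2)
= (15.25, 2.35)

(15.25, 2.35)


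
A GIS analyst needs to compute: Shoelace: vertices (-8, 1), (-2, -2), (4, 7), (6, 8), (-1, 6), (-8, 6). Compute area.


Shoelace sum: ((-8)*(-2) - (-2)*1) + ((-2)*7 - 4*(-2)) + (4*8 - 6*7) + (6*6 - (-1)*8) + ((-1)*6 - (-8)*6) + ((-8)*1 - (-8)*6)
= 128
Area = |128|/2 = 64

64


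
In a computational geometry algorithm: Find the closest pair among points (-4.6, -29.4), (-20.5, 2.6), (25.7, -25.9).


d(P0,P1) = 35.7325, d(P0,P2) = 30.5015, d(P1,P2) = 54.2834
Closest: P0 and P2

Closest pair: (-4.6, -29.4) and (25.7, -25.9), distance = 30.5015


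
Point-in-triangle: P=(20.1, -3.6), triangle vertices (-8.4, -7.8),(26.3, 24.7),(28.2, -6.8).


Cross products: AB x AP = -780.51, BC x BP = -249.07, CA x CP = -125.22
All same sign? yes

Yes, inside


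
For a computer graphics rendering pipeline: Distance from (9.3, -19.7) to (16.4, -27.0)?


dx=7.1, dy=-7.3
d^2 = 7.1^2 + (-7.3)^2 = 103.7
d = sqrt(103.7) = 10.1833

10.1833


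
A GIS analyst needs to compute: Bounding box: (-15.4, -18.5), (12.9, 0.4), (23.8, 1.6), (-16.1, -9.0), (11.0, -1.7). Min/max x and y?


x range: [-16.1, 23.8]
y range: [-18.5, 1.6]
Bounding box: (-16.1,-18.5) to (23.8,1.6)

(-16.1,-18.5) to (23.8,1.6)


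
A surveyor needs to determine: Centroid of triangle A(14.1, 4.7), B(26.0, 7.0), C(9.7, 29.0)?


Centroid = ((x_A+x_B+x_C)/3, (y_A+y_B+y_C)/3)
= ((14.1+26+9.7)/3, (4.7+7+29)/3)
= (16.6, 13.5667)

(16.6, 13.5667)
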